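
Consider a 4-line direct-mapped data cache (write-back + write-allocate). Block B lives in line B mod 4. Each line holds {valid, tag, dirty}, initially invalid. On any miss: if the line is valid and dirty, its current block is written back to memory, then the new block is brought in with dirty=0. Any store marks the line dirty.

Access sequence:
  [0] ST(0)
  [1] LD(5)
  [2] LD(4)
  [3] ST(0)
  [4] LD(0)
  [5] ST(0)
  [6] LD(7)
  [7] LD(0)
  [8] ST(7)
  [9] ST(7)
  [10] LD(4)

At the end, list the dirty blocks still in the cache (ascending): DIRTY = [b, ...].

DIRTY = [7]

  0 | W B0 → L0 miss [D]
  1 | R B5 → L1 miss [-]
  2 | R B4 → L0 miss wb→B0 [-]
  3 | W B0 → L0 miss [D]
  4 | R B0 → L0 hit [D]
  5 | W B0 → L0 hit [D]
  6 | R B7 → L3 miss [-]
  7 | R B0 → L0 hit [D]
  8 | W B7 → L3 hit [D]
  9 | W B7 → L3 hit [D]
  10 | R B4 → L0 miss wb→B0 [-]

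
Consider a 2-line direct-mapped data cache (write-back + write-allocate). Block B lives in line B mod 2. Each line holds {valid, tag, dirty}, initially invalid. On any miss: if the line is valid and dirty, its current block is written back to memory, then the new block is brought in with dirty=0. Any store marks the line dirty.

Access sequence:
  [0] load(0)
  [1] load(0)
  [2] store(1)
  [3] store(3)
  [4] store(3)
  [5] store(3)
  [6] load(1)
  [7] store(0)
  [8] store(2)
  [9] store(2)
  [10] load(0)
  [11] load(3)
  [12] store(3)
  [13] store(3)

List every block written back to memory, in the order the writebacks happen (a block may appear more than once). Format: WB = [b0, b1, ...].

  0 | R B0 → L0 miss [-]
  1 | R B0 → L0 hit [-]
  2 | W B1 → L1 miss [D]
  3 | W B3 → L1 miss wb→B1 [D]
  4 | W B3 → L1 hit [D]
  5 | W B3 → L1 hit [D]
  6 | R B1 → L1 miss wb→B3 [-]
  7 | W B0 → L0 hit [D]
  8 | W B2 → L0 miss wb→B0 [D]
  9 | W B2 → L0 hit [D]
  10 | R B0 → L0 miss wb→B2 [-]
  11 | R B3 → L1 miss [-]
  12 | W B3 → L1 hit [D]
  13 | W B3 → L1 hit [D]

WB = [1, 3, 0, 2]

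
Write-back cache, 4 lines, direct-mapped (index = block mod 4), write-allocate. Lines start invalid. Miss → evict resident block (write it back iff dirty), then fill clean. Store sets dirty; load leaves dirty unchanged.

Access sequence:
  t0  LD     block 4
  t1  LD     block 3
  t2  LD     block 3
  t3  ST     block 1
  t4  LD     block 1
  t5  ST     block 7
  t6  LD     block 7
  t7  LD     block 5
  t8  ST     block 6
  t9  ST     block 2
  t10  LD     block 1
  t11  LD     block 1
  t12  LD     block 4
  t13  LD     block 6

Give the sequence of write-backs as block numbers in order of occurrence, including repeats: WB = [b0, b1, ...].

0: R B4 -> L0 miss  d=-]
1: R B3 -> L3 miss  d=-]
2: R B3 -> L3 hit  d=-]
3: W B1 -> L1 miss  d=D]
4: R B1 -> L1 hit  d=D]
5: W B7 -> L3 miss  d=D]
6: R B7 -> L3 hit  d=D]
7: R B5 -> L1 miss wb->B1  d=-]
8: W B6 -> L2 miss  d=D]
9: W B2 -> L2 miss wb->B6  d=D]
10: R B1 -> L1 miss  d=-]
11: R B1 -> L1 hit  d=-]
12: R B4 -> L0 hit  d=-]
13: R B6 -> L2 miss wb->B2  d=-]

WB = [1, 6, 2]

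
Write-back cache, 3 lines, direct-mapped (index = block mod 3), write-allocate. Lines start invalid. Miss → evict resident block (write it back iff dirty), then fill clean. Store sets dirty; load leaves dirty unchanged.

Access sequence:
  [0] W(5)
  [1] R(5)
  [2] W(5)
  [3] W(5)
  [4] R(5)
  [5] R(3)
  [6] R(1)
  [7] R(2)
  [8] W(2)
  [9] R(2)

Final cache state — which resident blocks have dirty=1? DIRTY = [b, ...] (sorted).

  0 | W B5 → L2 miss [D]
  1 | R B5 → L2 hit [D]
  2 | W B5 → L2 hit [D]
  3 | W B5 → L2 hit [D]
  4 | R B5 → L2 hit [D]
  5 | R B3 → L0 miss [-]
  6 | R B1 → L1 miss [-]
  7 | R B2 → L2 miss wb→B5 [-]
  8 | W B2 → L2 hit [D]
  9 | R B2 → L2 hit [D]

DIRTY = [2]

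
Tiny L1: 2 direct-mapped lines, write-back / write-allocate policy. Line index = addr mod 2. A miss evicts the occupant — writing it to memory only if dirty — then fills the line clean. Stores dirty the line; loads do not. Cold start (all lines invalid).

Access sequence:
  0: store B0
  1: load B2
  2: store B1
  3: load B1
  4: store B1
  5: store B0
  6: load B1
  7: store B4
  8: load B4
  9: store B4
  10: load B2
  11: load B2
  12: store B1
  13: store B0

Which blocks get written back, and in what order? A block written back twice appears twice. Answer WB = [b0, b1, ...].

0: W B0 → L0 miss [D]
1: R B2 → L0 miss wb→B0 [-]
2: W B1 → L1 miss [D]
3: R B1 → L1 hit [D]
4: W B1 → L1 hit [D]
5: W B0 → L0 miss [D]
6: R B1 → L1 hit [D]
7: W B4 → L0 miss wb→B0 [D]
8: R B4 → L0 hit [D]
9: W B4 → L0 hit [D]
10: R B2 → L0 miss wb→B4 [-]
11: R B2 → L0 hit [-]
12: W B1 → L1 hit [D]
13: W B0 → L0 miss [D]

WB = [0, 0, 4]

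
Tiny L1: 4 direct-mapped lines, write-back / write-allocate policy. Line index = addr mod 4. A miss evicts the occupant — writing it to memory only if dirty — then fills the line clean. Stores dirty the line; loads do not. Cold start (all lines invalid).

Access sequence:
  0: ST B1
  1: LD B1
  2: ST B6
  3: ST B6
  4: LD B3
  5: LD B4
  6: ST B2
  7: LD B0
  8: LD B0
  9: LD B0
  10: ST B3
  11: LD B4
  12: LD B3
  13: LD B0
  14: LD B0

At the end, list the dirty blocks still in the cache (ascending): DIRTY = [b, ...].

DIRTY = [1, 2, 3]

0: W B1 -> L1 miss  d=D]
1: R B1 -> L1 hit  d=D]
2: W B6 -> L2 miss  d=D]
3: W B6 -> L2 hit  d=D]
4: R B3 -> L3 miss  d=-]
5: R B4 -> L0 miss  d=-]
6: W B2 -> L2 miss wb->B6  d=D]
7: R B0 -> L0 miss  d=-]
8: R B0 -> L0 hit  d=-]
9: R B0 -> L0 hit  d=-]
10: W B3 -> L3 hit  d=D]
11: R B4 -> L0 miss  d=-]
12: R B3 -> L3 hit  d=D]
13: R B0 -> L0 miss  d=-]
14: R B0 -> L0 hit  d=-]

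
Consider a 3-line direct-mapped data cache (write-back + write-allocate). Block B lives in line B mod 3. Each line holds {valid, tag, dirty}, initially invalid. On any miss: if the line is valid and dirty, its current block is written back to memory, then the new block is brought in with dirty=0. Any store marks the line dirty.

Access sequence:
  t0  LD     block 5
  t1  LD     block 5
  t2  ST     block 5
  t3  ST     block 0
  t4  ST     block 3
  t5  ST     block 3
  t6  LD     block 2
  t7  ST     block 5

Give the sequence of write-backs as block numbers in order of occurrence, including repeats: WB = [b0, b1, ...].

WB = [0, 5]

0: R B5 → L2 miss [-]
1: R B5 → L2 hit [-]
2: W B5 → L2 hit [D]
3: W B0 → L0 miss [D]
4: W B3 → L0 miss wb→B0 [D]
5: W B3 → L0 hit [D]
6: R B2 → L2 miss wb→B5 [-]
7: W B5 → L2 miss [D]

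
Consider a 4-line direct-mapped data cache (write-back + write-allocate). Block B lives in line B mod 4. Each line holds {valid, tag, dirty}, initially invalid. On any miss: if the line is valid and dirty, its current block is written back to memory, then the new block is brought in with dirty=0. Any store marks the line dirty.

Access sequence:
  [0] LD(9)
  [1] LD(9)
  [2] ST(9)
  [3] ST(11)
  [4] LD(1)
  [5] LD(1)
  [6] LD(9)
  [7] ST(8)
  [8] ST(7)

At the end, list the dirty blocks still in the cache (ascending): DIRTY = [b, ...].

  0 | R B9 → L1 miss [-]
  1 | R B9 → L1 hit [-]
  2 | W B9 → L1 hit [D]
  3 | W B11 → L3 miss [D]
  4 | R B1 → L1 miss wb→B9 [-]
  5 | R B1 → L1 hit [-]
  6 | R B9 → L1 miss [-]
  7 | W B8 → L0 miss [D]
  8 | W B7 → L3 miss wb→B11 [D]

DIRTY = [7, 8]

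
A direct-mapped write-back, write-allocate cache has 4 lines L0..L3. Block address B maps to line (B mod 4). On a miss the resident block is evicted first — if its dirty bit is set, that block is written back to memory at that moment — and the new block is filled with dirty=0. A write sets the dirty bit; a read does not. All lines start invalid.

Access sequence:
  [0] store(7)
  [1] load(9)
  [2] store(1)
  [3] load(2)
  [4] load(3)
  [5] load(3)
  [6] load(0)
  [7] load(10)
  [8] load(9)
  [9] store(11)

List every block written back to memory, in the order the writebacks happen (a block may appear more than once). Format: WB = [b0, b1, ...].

WB = [7, 1]

  0 | W B7 → L3 miss [D]
  1 | R B9 → L1 miss [-]
  2 | W B1 → L1 miss [D]
  3 | R B2 → L2 miss [-]
  4 | R B3 → L3 miss wb→B7 [-]
  5 | R B3 → L3 hit [-]
  6 | R B0 → L0 miss [-]
  7 | R B10 → L2 miss [-]
  8 | R B9 → L1 miss wb→B1 [-]
  9 | W B11 → L3 miss [D]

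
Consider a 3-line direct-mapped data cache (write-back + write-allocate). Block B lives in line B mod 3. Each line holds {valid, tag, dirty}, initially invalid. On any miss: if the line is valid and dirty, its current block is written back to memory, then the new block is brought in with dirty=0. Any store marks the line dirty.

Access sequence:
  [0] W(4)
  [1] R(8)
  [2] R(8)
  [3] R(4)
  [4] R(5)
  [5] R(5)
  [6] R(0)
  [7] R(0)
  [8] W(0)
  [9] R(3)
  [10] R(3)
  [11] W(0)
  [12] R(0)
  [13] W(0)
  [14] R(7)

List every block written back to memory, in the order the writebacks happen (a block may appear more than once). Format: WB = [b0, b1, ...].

WB = [0, 4]

  0 | W B4 → L1 miss [D]
  1 | R B8 → L2 miss [-]
  2 | R B8 → L2 hit [-]
  3 | R B4 → L1 hit [D]
  4 | R B5 → L2 miss [-]
  5 | R B5 → L2 hit [-]
  6 | R B0 → L0 miss [-]
  7 | R B0 → L0 hit [-]
  8 | W B0 → L0 hit [D]
  9 | R B3 → L0 miss wb→B0 [-]
  10 | R B3 → L0 hit [-]
  11 | W B0 → L0 miss [D]
  12 | R B0 → L0 hit [D]
  13 | W B0 → L0 hit [D]
  14 | R B7 → L1 miss wb→B4 [-]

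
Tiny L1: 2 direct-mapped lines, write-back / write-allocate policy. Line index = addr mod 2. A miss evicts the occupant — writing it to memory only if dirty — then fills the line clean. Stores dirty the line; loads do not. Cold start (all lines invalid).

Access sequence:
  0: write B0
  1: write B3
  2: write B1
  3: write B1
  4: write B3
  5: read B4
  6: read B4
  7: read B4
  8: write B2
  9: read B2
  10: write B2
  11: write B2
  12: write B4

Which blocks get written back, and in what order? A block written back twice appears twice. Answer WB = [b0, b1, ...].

WB = [3, 1, 0, 2]

0: W B0 → L0 miss [D]
1: W B3 → L1 miss [D]
2: W B1 → L1 miss wb→B3 [D]
3: W B1 → L1 hit [D]
4: W B3 → L1 miss wb→B1 [D]
5: R B4 → L0 miss wb→B0 [-]
6: R B4 → L0 hit [-]
7: R B4 → L0 hit [-]
8: W B2 → L0 miss [D]
9: R B2 → L0 hit [D]
10: W B2 → L0 hit [D]
11: W B2 → L0 hit [D]
12: W B4 → L0 miss wb→B2 [D]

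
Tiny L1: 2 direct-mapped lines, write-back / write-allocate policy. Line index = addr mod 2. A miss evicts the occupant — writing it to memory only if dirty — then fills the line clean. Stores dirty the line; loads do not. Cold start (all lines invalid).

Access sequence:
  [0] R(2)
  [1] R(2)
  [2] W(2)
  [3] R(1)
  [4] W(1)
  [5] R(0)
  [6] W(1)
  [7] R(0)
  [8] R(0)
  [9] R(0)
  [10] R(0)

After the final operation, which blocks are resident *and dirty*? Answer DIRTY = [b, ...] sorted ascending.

DIRTY = [1]

  0 | R B2 → L0 miss [-]
  1 | R B2 → L0 hit [-]
  2 | W B2 → L0 hit [D]
  3 | R B1 → L1 miss [-]
  4 | W B1 → L1 hit [D]
  5 | R B0 → L0 miss wb→B2 [-]
  6 | W B1 → L1 hit [D]
  7 | R B0 → L0 hit [-]
  8 | R B0 → L0 hit [-]
  9 | R B0 → L0 hit [-]
  10 | R B0 → L0 hit [-]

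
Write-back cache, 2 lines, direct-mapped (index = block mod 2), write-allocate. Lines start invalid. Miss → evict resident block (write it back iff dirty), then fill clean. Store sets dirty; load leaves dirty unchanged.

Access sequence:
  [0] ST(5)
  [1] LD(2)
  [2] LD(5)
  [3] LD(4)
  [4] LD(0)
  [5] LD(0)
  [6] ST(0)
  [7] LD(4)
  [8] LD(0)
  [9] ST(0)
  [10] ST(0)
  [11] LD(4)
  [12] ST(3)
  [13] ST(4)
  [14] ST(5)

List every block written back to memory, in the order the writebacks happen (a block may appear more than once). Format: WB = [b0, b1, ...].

0: W B5 -> L1 miss  d=D]
1: R B2 -> L0 miss  d=-]
2: R B5 -> L1 hit  d=D]
3: R B4 -> L0 miss  d=-]
4: R B0 -> L0 miss  d=-]
5: R B0 -> L0 hit  d=-]
6: W B0 -> L0 hit  d=D]
7: R B4 -> L0 miss wb->B0  d=-]
8: R B0 -> L0 miss  d=-]
9: W B0 -> L0 hit  d=D]
10: W B0 -> L0 hit  d=D]
11: R B4 -> L0 miss wb->B0  d=-]
12: W B3 -> L1 miss wb->B5  d=D]
13: W B4 -> L0 hit  d=D]
14: W B5 -> L1 miss wb->B3  d=D]

WB = [0, 0, 5, 3]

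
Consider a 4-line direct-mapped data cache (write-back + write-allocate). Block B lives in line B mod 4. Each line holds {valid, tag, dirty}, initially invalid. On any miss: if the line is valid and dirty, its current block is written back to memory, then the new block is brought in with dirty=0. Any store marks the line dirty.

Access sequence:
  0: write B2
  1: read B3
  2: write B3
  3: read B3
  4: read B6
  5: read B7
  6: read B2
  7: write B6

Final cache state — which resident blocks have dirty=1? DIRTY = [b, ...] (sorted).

0: W B2 → L2 miss [D]
1: R B3 → L3 miss [-]
2: W B3 → L3 hit [D]
3: R B3 → L3 hit [D]
4: R B6 → L2 miss wb→B2 [-]
5: R B7 → L3 miss wb→B3 [-]
6: R B2 → L2 miss [-]
7: W B6 → L2 miss [D]

DIRTY = [6]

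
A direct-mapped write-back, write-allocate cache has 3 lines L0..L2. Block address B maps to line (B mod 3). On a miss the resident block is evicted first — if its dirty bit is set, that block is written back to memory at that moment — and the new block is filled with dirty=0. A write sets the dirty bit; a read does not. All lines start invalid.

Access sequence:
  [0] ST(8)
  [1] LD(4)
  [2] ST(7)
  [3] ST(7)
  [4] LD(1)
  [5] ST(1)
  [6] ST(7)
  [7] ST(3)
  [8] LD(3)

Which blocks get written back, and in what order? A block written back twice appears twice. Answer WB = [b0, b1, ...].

WB = [7, 1]

0: W B8 → L2 miss [D]
1: R B4 → L1 miss [-]
2: W B7 → L1 miss [D]
3: W B7 → L1 hit [D]
4: R B1 → L1 miss wb→B7 [-]
5: W B1 → L1 hit [D]
6: W B7 → L1 miss wb→B1 [D]
7: W B3 → L0 miss [D]
8: R B3 → L0 hit [D]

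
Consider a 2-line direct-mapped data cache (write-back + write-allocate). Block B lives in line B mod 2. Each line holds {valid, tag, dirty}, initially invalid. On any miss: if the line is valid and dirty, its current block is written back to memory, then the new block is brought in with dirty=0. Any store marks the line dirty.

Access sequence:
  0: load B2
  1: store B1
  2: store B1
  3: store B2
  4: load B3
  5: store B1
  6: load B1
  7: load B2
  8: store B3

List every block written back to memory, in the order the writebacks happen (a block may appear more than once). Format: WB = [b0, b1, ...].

WB = [1, 1]

0: R B2 → L0 miss [-]
1: W B1 → L1 miss [D]
2: W B1 → L1 hit [D]
3: W B2 → L0 hit [D]
4: R B3 → L1 miss wb→B1 [-]
5: W B1 → L1 miss [D]
6: R B1 → L1 hit [D]
7: R B2 → L0 hit [D]
8: W B3 → L1 miss wb→B1 [D]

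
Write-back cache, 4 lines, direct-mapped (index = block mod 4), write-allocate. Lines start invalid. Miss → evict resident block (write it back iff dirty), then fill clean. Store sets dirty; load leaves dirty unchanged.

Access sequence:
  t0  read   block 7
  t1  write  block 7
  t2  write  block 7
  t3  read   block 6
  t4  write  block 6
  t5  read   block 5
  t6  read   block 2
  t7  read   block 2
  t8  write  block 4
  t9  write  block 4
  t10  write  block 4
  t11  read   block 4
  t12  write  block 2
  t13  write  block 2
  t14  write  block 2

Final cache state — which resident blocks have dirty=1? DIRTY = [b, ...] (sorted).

  0 | R B7 → L3 miss [-]
  1 | W B7 → L3 hit [D]
  2 | W B7 → L3 hit [D]
  3 | R B6 → L2 miss [-]
  4 | W B6 → L2 hit [D]
  5 | R B5 → L1 miss [-]
  6 | R B2 → L2 miss wb→B6 [-]
  7 | R B2 → L2 hit [-]
  8 | W B4 → L0 miss [D]
  9 | W B4 → L0 hit [D]
  10 | W B4 → L0 hit [D]
  11 | R B4 → L0 hit [D]
  12 | W B2 → L2 hit [D]
  13 | W B2 → L2 hit [D]
  14 | W B2 → L2 hit [D]

DIRTY = [2, 4, 7]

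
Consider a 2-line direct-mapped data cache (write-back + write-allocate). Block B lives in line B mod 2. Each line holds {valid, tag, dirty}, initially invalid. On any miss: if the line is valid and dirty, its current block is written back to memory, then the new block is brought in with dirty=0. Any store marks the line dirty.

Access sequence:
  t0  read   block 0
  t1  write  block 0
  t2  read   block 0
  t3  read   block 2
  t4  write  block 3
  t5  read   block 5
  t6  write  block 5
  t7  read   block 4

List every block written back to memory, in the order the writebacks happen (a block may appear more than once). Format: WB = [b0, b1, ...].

0: R B0 → L0 miss [-]
1: W B0 → L0 hit [D]
2: R B0 → L0 hit [D]
3: R B2 → L0 miss wb→B0 [-]
4: W B3 → L1 miss [D]
5: R B5 → L1 miss wb→B3 [-]
6: W B5 → L1 hit [D]
7: R B4 → L0 miss [-]

WB = [0, 3]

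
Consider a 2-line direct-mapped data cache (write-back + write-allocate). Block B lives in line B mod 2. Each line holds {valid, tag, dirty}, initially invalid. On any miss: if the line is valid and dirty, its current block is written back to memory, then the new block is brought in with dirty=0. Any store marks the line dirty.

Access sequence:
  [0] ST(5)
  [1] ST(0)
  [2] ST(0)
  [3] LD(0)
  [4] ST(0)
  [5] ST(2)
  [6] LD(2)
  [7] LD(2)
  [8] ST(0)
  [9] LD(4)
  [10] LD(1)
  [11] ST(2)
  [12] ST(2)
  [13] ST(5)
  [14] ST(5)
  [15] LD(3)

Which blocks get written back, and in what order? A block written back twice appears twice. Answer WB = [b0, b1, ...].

  0 | W B5 → L1 miss [D]
  1 | W B0 → L0 miss [D]
  2 | W B0 → L0 hit [D]
  3 | R B0 → L0 hit [D]
  4 | W B0 → L0 hit [D]
  5 | W B2 → L0 miss wb→B0 [D]
  6 | R B2 → L0 hit [D]
  7 | R B2 → L0 hit [D]
  8 | W B0 → L0 miss wb→B2 [D]
  9 | R B4 → L0 miss wb→B0 [-]
  10 | R B1 → L1 miss wb→B5 [-]
  11 | W B2 → L0 miss [D]
  12 | W B2 → L0 hit [D]
  13 | W B5 → L1 miss [D]
  14 | W B5 → L1 hit [D]
  15 | R B3 → L1 miss wb→B5 [-]

WB = [0, 2, 0, 5, 5]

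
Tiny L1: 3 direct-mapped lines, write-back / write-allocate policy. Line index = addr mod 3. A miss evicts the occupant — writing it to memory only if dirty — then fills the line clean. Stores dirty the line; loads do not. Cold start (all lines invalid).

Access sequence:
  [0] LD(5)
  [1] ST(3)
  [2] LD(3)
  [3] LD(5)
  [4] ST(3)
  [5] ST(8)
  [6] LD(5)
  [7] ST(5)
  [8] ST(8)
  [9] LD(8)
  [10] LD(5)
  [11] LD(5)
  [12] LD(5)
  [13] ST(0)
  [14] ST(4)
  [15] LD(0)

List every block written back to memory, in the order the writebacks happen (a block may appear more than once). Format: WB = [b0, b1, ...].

0: R B5 -> L2 miss  d=-]
1: W B3 -> L0 miss  d=D]
2: R B3 -> L0 hit  d=D]
3: R B5 -> L2 hit  d=-]
4: W B3 -> L0 hit  d=D]
5: W B8 -> L2 miss  d=D]
6: R B5 -> L2 miss wb->B8  d=-]
7: W B5 -> L2 hit  d=D]
8: W B8 -> L2 miss wb->B5  d=D]
9: R B8 -> L2 hit  d=D]
10: R B5 -> L2 miss wb->B8  d=-]
11: R B5 -> L2 hit  d=-]
12: R B5 -> L2 hit  d=-]
13: W B0 -> L0 miss wb->B3  d=D]
14: W B4 -> L1 miss  d=D]
15: R B0 -> L0 hit  d=D]

WB = [8, 5, 8, 3]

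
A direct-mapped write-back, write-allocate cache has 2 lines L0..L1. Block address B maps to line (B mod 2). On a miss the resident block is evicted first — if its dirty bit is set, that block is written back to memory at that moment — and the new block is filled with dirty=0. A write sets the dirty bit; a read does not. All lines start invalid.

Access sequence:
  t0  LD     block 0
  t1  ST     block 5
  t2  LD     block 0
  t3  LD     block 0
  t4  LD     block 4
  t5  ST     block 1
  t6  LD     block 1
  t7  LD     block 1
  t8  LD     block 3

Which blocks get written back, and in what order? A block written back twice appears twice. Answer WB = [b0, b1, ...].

WB = [5, 1]

0: R B0 → L0 miss [-]
1: W B5 → L1 miss [D]
2: R B0 → L0 hit [-]
3: R B0 → L0 hit [-]
4: R B4 → L0 miss [-]
5: W B1 → L1 miss wb→B5 [D]
6: R B1 → L1 hit [D]
7: R B1 → L1 hit [D]
8: R B3 → L1 miss wb→B1 [-]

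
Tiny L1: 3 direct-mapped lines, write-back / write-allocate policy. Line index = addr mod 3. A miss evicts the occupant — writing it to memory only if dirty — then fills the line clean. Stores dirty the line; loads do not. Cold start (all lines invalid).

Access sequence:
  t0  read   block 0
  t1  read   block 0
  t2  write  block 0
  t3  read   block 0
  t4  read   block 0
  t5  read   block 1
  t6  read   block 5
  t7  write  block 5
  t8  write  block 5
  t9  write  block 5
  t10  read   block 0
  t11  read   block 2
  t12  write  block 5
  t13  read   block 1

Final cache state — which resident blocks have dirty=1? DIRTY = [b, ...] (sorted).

DIRTY = [0, 5]

0: R B0 -> L0 miss  d=-]
1: R B0 -> L0 hit  d=-]
2: W B0 -> L0 hit  d=D]
3: R B0 -> L0 hit  d=D]
4: R B0 -> L0 hit  d=D]
5: R B1 -> L1 miss  d=-]
6: R B5 -> L2 miss  d=-]
7: W B5 -> L2 hit  d=D]
8: W B5 -> L2 hit  d=D]
9: W B5 -> L2 hit  d=D]
10: R B0 -> L0 hit  d=D]
11: R B2 -> L2 miss wb->B5  d=-]
12: W B5 -> L2 miss  d=D]
13: R B1 -> L1 hit  d=-]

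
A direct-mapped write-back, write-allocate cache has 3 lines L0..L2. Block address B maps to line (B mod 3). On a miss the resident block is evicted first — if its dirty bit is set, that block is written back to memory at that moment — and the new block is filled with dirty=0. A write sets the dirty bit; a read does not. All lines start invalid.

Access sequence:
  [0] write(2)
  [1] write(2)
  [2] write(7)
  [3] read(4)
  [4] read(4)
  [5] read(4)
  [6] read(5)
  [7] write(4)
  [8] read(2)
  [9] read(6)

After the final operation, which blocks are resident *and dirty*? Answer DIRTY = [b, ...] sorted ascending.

  0 | W B2 → L2 miss [D]
  1 | W B2 → L2 hit [D]
  2 | W B7 → L1 miss [D]
  3 | R B4 → L1 miss wb→B7 [-]
  4 | R B4 → L1 hit [-]
  5 | R B4 → L1 hit [-]
  6 | R B5 → L2 miss wb→B2 [-]
  7 | W B4 → L1 hit [D]
  8 | R B2 → L2 miss [-]
  9 | R B6 → L0 miss [-]

DIRTY = [4]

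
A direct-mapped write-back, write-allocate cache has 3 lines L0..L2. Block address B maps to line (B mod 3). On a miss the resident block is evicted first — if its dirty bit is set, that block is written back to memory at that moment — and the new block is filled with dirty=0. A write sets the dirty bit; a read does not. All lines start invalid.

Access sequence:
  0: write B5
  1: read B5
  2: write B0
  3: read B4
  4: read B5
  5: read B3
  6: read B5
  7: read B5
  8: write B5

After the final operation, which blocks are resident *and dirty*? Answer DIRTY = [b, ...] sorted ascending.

DIRTY = [5]

  0 | W B5 → L2 miss [D]
  1 | R B5 → L2 hit [D]
  2 | W B0 → L0 miss [D]
  3 | R B4 → L1 miss [-]
  4 | R B5 → L2 hit [D]
  5 | R B3 → L0 miss wb→B0 [-]
  6 | R B5 → L2 hit [D]
  7 | R B5 → L2 hit [D]
  8 | W B5 → L2 hit [D]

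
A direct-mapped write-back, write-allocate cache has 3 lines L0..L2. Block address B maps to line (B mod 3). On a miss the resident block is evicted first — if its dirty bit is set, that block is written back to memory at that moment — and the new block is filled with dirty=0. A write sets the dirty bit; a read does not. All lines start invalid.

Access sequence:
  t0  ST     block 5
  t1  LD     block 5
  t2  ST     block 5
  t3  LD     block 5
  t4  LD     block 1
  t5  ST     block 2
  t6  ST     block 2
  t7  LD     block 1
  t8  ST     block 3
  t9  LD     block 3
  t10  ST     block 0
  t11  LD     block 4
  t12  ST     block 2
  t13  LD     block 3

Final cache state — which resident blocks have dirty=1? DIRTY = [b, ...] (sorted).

DIRTY = [2]

0: W B5 -> L2 miss  d=D]
1: R B5 -> L2 hit  d=D]
2: W B5 -> L2 hit  d=D]
3: R B5 -> L2 hit  d=D]
4: R B1 -> L1 miss  d=-]
5: W B2 -> L2 miss wb->B5  d=D]
6: W B2 -> L2 hit  d=D]
7: R B1 -> L1 hit  d=-]
8: W B3 -> L0 miss  d=D]
9: R B3 -> L0 hit  d=D]
10: W B0 -> L0 miss wb->B3  d=D]
11: R B4 -> L1 miss  d=-]
12: W B2 -> L2 hit  d=D]
13: R B3 -> L0 miss wb->B0  d=-]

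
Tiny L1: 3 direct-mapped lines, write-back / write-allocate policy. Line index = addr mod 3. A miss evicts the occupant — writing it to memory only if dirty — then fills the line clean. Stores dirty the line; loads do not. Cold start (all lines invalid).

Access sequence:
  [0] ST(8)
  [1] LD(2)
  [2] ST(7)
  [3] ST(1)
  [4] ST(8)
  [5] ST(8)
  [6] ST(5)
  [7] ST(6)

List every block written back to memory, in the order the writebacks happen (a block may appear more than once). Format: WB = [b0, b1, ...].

0: W B8 → L2 miss [D]
1: R B2 → L2 miss wb→B8 [-]
2: W B7 → L1 miss [D]
3: W B1 → L1 miss wb→B7 [D]
4: W B8 → L2 miss [D]
5: W B8 → L2 hit [D]
6: W B5 → L2 miss wb→B8 [D]
7: W B6 → L0 miss [D]

WB = [8, 7, 8]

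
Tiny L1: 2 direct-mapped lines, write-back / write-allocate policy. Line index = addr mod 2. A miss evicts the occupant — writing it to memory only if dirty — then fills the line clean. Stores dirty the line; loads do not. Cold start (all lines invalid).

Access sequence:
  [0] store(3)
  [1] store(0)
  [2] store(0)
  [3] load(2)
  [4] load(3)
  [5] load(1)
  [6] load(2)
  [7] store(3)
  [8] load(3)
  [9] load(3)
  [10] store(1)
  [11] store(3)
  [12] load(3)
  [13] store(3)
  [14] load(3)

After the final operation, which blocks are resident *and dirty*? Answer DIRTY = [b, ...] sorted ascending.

0: W B3 → L1 miss [D]
1: W B0 → L0 miss [D]
2: W B0 → L0 hit [D]
3: R B2 → L0 miss wb→B0 [-]
4: R B3 → L1 hit [D]
5: R B1 → L1 miss wb→B3 [-]
6: R B2 → L0 hit [-]
7: W B3 → L1 miss [D]
8: R B3 → L1 hit [D]
9: R B3 → L1 hit [D]
10: W B1 → L1 miss wb→B3 [D]
11: W B3 → L1 miss wb→B1 [D]
12: R B3 → L1 hit [D]
13: W B3 → L1 hit [D]
14: R B3 → L1 hit [D]

DIRTY = [3]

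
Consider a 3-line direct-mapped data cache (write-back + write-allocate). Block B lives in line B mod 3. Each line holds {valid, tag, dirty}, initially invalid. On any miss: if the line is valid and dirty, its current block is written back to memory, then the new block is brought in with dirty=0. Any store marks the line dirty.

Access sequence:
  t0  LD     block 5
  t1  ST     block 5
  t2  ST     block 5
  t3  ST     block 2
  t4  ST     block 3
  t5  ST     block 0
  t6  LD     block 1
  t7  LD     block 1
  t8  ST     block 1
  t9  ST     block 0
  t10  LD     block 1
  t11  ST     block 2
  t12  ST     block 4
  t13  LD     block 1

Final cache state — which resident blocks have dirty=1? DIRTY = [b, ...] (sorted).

0: R B5 -> L2 miss  d=-]
1: W B5 -> L2 hit  d=D]
2: W B5 -> L2 hit  d=D]
3: W B2 -> L2 miss wb->B5  d=D]
4: W B3 -> L0 miss  d=D]
5: W B0 -> L0 miss wb->B3  d=D]
6: R B1 -> L1 miss  d=-]
7: R B1 -> L1 hit  d=-]
8: W B1 -> L1 hit  d=D]
9: W B0 -> L0 hit  d=D]
10: R B1 -> L1 hit  d=D]
11: W B2 -> L2 hit  d=D]
12: W B4 -> L1 miss wb->B1  d=D]
13: R B1 -> L1 miss wb->B4  d=-]

DIRTY = [0, 2]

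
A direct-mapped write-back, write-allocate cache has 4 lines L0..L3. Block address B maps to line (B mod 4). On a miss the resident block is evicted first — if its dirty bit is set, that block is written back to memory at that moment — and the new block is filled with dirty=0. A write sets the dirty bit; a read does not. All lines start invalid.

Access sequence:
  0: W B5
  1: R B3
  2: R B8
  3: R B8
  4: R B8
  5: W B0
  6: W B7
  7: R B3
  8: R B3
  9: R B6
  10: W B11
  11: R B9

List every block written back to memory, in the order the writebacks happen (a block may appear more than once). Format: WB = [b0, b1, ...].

WB = [7, 5]

  0 | W B5 → L1 miss [D]
  1 | R B3 → L3 miss [-]
  2 | R B8 → L0 miss [-]
  3 | R B8 → L0 hit [-]
  4 | R B8 → L0 hit [-]
  5 | W B0 → L0 miss [D]
  6 | W B7 → L3 miss [D]
  7 | R B3 → L3 miss wb→B7 [-]
  8 | R B3 → L3 hit [-]
  9 | R B6 → L2 miss [-]
  10 | W B11 → L3 miss [D]
  11 | R B9 → L1 miss wb→B5 [-]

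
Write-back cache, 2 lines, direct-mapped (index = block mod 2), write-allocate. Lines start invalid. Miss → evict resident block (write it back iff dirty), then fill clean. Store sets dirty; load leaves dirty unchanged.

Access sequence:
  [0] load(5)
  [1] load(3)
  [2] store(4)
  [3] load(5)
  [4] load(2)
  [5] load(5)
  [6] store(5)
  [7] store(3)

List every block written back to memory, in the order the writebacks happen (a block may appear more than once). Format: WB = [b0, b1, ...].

0: R B5 → L1 miss [-]
1: R B3 → L1 miss [-]
2: W B4 → L0 miss [D]
3: R B5 → L1 miss [-]
4: R B2 → L0 miss wb→B4 [-]
5: R B5 → L1 hit [-]
6: W B5 → L1 hit [D]
7: W B3 → L1 miss wb→B5 [D]

WB = [4, 5]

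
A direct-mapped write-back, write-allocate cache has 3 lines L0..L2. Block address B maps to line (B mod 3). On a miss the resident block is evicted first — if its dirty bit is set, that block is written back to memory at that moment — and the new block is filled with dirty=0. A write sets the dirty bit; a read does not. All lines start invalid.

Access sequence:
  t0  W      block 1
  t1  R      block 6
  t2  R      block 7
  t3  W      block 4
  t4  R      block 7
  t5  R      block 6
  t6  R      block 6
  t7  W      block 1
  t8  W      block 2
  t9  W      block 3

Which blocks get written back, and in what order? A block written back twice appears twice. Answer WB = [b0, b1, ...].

WB = [1, 4]

0: W B1 → L1 miss [D]
1: R B6 → L0 miss [-]
2: R B7 → L1 miss wb→B1 [-]
3: W B4 → L1 miss [D]
4: R B7 → L1 miss wb→B4 [-]
5: R B6 → L0 hit [-]
6: R B6 → L0 hit [-]
7: W B1 → L1 miss [D]
8: W B2 → L2 miss [D]
9: W B3 → L0 miss [D]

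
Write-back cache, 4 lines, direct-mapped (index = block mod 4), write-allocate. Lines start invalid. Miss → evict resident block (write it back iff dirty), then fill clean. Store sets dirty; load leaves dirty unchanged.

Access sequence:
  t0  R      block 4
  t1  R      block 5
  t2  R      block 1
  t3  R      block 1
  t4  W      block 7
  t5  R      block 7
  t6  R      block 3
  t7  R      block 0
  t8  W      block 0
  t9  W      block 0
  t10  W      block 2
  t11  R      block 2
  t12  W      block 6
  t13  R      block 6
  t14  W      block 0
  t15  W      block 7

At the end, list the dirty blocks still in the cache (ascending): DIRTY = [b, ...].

0: R B4 → L0 miss [-]
1: R B5 → L1 miss [-]
2: R B1 → L1 miss [-]
3: R B1 → L1 hit [-]
4: W B7 → L3 miss [D]
5: R B7 → L3 hit [D]
6: R B3 → L3 miss wb→B7 [-]
7: R B0 → L0 miss [-]
8: W B0 → L0 hit [D]
9: W B0 → L0 hit [D]
10: W B2 → L2 miss [D]
11: R B2 → L2 hit [D]
12: W B6 → L2 miss wb→B2 [D]
13: R B6 → L2 hit [D]
14: W B0 → L0 hit [D]
15: W B7 → L3 miss [D]

DIRTY = [0, 6, 7]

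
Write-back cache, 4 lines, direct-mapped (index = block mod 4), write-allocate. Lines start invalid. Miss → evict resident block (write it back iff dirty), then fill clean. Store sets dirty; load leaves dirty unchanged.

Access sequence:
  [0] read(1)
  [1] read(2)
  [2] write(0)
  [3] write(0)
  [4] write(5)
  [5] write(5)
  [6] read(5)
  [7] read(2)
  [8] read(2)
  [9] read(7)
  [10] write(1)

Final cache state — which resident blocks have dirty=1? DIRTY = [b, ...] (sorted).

DIRTY = [0, 1]

  0 | R B1 → L1 miss [-]
  1 | R B2 → L2 miss [-]
  2 | W B0 → L0 miss [D]
  3 | W B0 → L0 hit [D]
  4 | W B5 → L1 miss [D]
  5 | W B5 → L1 hit [D]
  6 | R B5 → L1 hit [D]
  7 | R B2 → L2 hit [-]
  8 | R B2 → L2 hit [-]
  9 | R B7 → L3 miss [-]
  10 | W B1 → L1 miss wb→B5 [D]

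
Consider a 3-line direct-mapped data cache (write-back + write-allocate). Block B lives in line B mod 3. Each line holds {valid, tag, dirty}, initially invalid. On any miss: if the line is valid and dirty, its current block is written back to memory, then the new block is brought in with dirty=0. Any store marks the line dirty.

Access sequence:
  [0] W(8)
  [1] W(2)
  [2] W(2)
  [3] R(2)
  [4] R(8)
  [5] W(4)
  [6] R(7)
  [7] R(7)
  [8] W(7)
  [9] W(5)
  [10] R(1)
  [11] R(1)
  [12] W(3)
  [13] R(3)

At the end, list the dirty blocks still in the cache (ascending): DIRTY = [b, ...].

0: W B8 -> L2 miss  d=D]
1: W B2 -> L2 miss wb->B8  d=D]
2: W B2 -> L2 hit  d=D]
3: R B2 -> L2 hit  d=D]
4: R B8 -> L2 miss wb->B2  d=-]
5: W B4 -> L1 miss  d=D]
6: R B7 -> L1 miss wb->B4  d=-]
7: R B7 -> L1 hit  d=-]
8: W B7 -> L1 hit  d=D]
9: W B5 -> L2 miss  d=D]
10: R B1 -> L1 miss wb->B7  d=-]
11: R B1 -> L1 hit  d=-]
12: W B3 -> L0 miss  d=D]
13: R B3 -> L0 hit  d=D]

DIRTY = [3, 5]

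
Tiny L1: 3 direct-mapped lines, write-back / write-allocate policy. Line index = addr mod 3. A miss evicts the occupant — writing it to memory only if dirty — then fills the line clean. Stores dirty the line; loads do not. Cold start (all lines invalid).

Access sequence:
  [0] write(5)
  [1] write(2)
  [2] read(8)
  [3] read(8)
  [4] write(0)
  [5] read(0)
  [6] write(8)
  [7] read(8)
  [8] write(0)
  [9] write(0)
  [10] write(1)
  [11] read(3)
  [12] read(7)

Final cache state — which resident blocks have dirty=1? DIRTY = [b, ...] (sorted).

DIRTY = [8]

0: W B5 -> L2 miss  d=D]
1: W B2 -> L2 miss wb->B5  d=D]
2: R B8 -> L2 miss wb->B2  d=-]
3: R B8 -> L2 hit  d=-]
4: W B0 -> L0 miss  d=D]
5: R B0 -> L0 hit  d=D]
6: W B8 -> L2 hit  d=D]
7: R B8 -> L2 hit  d=D]
8: W B0 -> L0 hit  d=D]
9: W B0 -> L0 hit  d=D]
10: W B1 -> L1 miss  d=D]
11: R B3 -> L0 miss wb->B0  d=-]
12: R B7 -> L1 miss wb->B1  d=-]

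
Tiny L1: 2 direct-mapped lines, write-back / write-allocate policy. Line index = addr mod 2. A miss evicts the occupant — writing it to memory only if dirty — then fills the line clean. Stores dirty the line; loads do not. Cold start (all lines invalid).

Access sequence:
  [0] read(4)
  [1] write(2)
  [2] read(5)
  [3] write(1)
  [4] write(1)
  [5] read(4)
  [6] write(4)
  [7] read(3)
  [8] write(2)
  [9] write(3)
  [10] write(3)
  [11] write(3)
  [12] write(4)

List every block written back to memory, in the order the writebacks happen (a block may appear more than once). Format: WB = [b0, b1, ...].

0: R B4 → L0 miss [-]
1: W B2 → L0 miss [D]
2: R B5 → L1 miss [-]
3: W B1 → L1 miss [D]
4: W B1 → L1 hit [D]
5: R B4 → L0 miss wb→B2 [-]
6: W B4 → L0 hit [D]
7: R B3 → L1 miss wb→B1 [-]
8: W B2 → L0 miss wb→B4 [D]
9: W B3 → L1 hit [D]
10: W B3 → L1 hit [D]
11: W B3 → L1 hit [D]
12: W B4 → L0 miss wb→B2 [D]

WB = [2, 1, 4, 2]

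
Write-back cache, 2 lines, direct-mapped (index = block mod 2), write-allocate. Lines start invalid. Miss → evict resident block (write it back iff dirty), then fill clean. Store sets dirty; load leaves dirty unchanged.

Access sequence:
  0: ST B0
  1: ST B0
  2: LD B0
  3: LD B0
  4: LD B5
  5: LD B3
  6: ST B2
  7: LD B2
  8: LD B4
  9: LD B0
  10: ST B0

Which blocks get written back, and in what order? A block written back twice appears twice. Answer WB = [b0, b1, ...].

WB = [0, 2]

  0 | W B0 → L0 miss [D]
  1 | W B0 → L0 hit [D]
  2 | R B0 → L0 hit [D]
  3 | R B0 → L0 hit [D]
  4 | R B5 → L1 miss [-]
  5 | R B3 → L1 miss [-]
  6 | W B2 → L0 miss wb→B0 [D]
  7 | R B2 → L0 hit [D]
  8 | R B4 → L0 miss wb→B2 [-]
  9 | R B0 → L0 miss [-]
  10 | W B0 → L0 hit [D]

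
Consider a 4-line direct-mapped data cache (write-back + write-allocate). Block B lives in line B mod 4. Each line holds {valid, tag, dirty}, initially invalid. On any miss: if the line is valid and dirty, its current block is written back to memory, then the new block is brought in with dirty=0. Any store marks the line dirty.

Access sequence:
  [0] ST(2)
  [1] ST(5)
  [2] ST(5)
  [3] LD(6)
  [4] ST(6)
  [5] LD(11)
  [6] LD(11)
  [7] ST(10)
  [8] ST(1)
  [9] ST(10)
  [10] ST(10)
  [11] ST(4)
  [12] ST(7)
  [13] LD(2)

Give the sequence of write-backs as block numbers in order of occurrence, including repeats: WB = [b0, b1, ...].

WB = [2, 6, 5, 10]

0: W B2 -> L2 miss  d=D]
1: W B5 -> L1 miss  d=D]
2: W B5 -> L1 hit  d=D]
3: R B6 -> L2 miss wb->B2  d=-]
4: W B6 -> L2 hit  d=D]
5: R B11 -> L3 miss  d=-]
6: R B11 -> L3 hit  d=-]
7: W B10 -> L2 miss wb->B6  d=D]
8: W B1 -> L1 miss wb->B5  d=D]
9: W B10 -> L2 hit  d=D]
10: W B10 -> L2 hit  d=D]
11: W B4 -> L0 miss  d=D]
12: W B7 -> L3 miss  d=D]
13: R B2 -> L2 miss wb->B10  d=-]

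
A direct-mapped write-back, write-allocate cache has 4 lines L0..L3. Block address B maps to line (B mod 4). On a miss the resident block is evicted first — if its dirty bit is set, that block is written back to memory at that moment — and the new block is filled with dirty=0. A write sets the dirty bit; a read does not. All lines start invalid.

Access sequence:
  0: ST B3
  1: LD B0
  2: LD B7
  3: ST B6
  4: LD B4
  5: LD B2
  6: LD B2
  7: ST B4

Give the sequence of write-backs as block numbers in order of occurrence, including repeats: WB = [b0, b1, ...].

  0 | W B3 → L3 miss [D]
  1 | R B0 → L0 miss [-]
  2 | R B7 → L3 miss wb→B3 [-]
  3 | W B6 → L2 miss [D]
  4 | R B4 → L0 miss [-]
  5 | R B2 → L2 miss wb→B6 [-]
  6 | R B2 → L2 hit [-]
  7 | W B4 → L0 hit [D]

WB = [3, 6]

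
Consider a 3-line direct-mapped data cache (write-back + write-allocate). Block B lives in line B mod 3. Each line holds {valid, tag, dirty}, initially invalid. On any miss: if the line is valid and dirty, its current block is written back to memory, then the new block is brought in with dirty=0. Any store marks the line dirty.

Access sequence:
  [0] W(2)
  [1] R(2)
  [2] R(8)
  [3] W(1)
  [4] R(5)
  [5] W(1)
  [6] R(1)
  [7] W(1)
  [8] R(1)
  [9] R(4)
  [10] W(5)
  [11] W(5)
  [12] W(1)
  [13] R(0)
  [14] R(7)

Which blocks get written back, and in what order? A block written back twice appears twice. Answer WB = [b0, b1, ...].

WB = [2, 1, 1]

  0 | W B2 → L2 miss [D]
  1 | R B2 → L2 hit [D]
  2 | R B8 → L2 miss wb→B2 [-]
  3 | W B1 → L1 miss [D]
  4 | R B5 → L2 miss [-]
  5 | W B1 → L1 hit [D]
  6 | R B1 → L1 hit [D]
  7 | W B1 → L1 hit [D]
  8 | R B1 → L1 hit [D]
  9 | R B4 → L1 miss wb→B1 [-]
  10 | W B5 → L2 hit [D]
  11 | W B5 → L2 hit [D]
  12 | W B1 → L1 miss [D]
  13 | R B0 → L0 miss [-]
  14 | R B7 → L1 miss wb→B1 [-]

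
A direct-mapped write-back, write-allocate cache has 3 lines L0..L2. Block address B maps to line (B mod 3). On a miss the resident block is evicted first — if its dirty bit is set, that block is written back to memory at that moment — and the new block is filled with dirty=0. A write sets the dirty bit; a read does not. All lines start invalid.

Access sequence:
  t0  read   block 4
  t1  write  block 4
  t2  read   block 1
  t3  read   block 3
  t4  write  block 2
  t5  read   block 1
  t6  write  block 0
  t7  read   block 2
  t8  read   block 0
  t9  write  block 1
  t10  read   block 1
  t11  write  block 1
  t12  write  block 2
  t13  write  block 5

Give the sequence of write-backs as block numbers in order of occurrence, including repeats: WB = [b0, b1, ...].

WB = [4, 2]

0: R B4 -> L1 miss  d=-]
1: W B4 -> L1 hit  d=D]
2: R B1 -> L1 miss wb->B4  d=-]
3: R B3 -> L0 miss  d=-]
4: W B2 -> L2 miss  d=D]
5: R B1 -> L1 hit  d=-]
6: W B0 -> L0 miss  d=D]
7: R B2 -> L2 hit  d=D]
8: R B0 -> L0 hit  d=D]
9: W B1 -> L1 hit  d=D]
10: R B1 -> L1 hit  d=D]
11: W B1 -> L1 hit  d=D]
12: W B2 -> L2 hit  d=D]
13: W B5 -> L2 miss wb->B2  d=D]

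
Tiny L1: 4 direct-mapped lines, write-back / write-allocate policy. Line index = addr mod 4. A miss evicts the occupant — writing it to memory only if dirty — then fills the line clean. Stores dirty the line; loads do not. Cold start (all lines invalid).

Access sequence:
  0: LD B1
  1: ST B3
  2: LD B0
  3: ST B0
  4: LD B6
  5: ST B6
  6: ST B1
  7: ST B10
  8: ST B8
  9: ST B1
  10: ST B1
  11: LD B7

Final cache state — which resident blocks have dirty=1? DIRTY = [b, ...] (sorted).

DIRTY = [1, 8, 10]

  0 | R B1 → L1 miss [-]
  1 | W B3 → L3 miss [D]
  2 | R B0 → L0 miss [-]
  3 | W B0 → L0 hit [D]
  4 | R B6 → L2 miss [-]
  5 | W B6 → L2 hit [D]
  6 | W B1 → L1 hit [D]
  7 | W B10 → L2 miss wb→B6 [D]
  8 | W B8 → L0 miss wb→B0 [D]
  9 | W B1 → L1 hit [D]
  10 | W B1 → L1 hit [D]
  11 | R B7 → L3 miss wb→B3 [-]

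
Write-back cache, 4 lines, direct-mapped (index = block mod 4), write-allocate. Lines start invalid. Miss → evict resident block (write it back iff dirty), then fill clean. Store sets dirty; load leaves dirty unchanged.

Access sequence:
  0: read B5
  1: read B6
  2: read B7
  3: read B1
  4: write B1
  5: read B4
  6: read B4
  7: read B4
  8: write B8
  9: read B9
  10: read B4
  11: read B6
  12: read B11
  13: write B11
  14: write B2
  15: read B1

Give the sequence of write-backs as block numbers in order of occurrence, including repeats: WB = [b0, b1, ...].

WB = [1, 8]

0: R B5 -> L1 miss  d=-]
1: R B6 -> L2 miss  d=-]
2: R B7 -> L3 miss  d=-]
3: R B1 -> L1 miss  d=-]
4: W B1 -> L1 hit  d=D]
5: R B4 -> L0 miss  d=-]
6: R B4 -> L0 hit  d=-]
7: R B4 -> L0 hit  d=-]
8: W B8 -> L0 miss  d=D]
9: R B9 -> L1 miss wb->B1  d=-]
10: R B4 -> L0 miss wb->B8  d=-]
11: R B6 -> L2 hit  d=-]
12: R B11 -> L3 miss  d=-]
13: W B11 -> L3 hit  d=D]
14: W B2 -> L2 miss  d=D]
15: R B1 -> L1 miss  d=-]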